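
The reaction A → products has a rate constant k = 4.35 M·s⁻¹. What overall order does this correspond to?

zeroth order (0)

Step 1: The units of k for an nth-order reaction are (concentration)^(1-n)·(time)⁻¹.
Step 2: Here k has units M·s⁻¹, so the concentration exponent is 1.
Step 3: 1 - n = 1 ⇒ n = 0. The reaction is zeroth order.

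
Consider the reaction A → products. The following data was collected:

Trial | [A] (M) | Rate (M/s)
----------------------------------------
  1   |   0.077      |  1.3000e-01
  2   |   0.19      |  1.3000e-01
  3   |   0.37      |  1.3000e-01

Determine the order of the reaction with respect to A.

zeroth order (0)

Step 1: Compare trials - when concentration changes, rate stays constant.
Step 2: rate₂/rate₁ = 1.3000e-01/1.3000e-01 = 1
Step 3: [A]₂/[A]₁ = 0.19/0.077 = 2.468
Step 4: Since rate ratio ≈ (conc ratio)^0, the reaction is zeroth order.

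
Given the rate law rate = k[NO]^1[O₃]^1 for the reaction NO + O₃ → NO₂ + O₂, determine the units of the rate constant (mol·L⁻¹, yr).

(mol·L⁻¹)⁻¹·yr⁻¹

Step 1: Overall order = 1 + 1 = 2.
Step 2: rate has units mol·L⁻¹·yr⁻¹; [NO]^1[O₃]^1 has units (mol·L⁻¹)^2.
Step 3: k = rate/([NO]^1[O₃]^1), so units of k = (mol·L⁻¹)^(1-2)·yr⁻¹ = (mol·L⁻¹)⁻¹·yr⁻¹.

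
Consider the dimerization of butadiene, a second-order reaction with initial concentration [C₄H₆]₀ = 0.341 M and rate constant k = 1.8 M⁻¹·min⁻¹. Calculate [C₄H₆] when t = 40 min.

0.01335 M

Step 1: For a second-order reaction: 1/[C₄H₆] = 1/[C₄H₆]₀ + kt
Step 2: 1/[C₄H₆] = 1/0.341 + 1.8 × 40
Step 3: 1/[C₄H₆] = 2.933 + 72 = 74.93
Step 4: [C₄H₆] = 1/74.93 = 0.01335 M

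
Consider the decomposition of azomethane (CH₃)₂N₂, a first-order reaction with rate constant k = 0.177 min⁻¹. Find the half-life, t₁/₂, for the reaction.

3.916 min

Step 1: For a first-order reaction, t₁/₂ = ln(2)/k
Step 2: t₁/₂ = ln(2)/0.177
Step 3: t₁/₂ = 0.6931/0.177 = 3.916 min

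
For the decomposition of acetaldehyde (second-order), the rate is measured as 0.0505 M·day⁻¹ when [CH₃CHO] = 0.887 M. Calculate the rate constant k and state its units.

0.06419 M⁻¹·day⁻¹

Step 1: rate = k[CH₃CHO]^2, so k = rate / [CH₃CHO]^2.
Step 2: k = 0.0505 / (0.887)^2 = 0.0505 / 0.7868.
Step 3: k = 0.06419 M⁻¹·day⁻¹.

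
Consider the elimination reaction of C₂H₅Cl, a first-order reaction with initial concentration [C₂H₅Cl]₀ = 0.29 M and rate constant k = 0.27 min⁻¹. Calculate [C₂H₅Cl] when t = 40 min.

5.916e-06 M

Step 1: For a first-order reaction: [C₂H₅Cl] = [C₂H₅Cl]₀ × e^(-kt)
Step 2: [C₂H₅Cl] = 0.29 × e^(-0.27 × 40)
Step 3: [C₂H₅Cl] = 0.29 × e^(-10.8)
Step 4: [C₂H₅Cl] = 0.29 × 2.03995e-05 = 5.916e-06 M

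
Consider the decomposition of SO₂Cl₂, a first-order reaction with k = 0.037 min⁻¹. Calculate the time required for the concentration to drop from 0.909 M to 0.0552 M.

75.71 min

Step 1: For first-order: t = ln([SO₂Cl₂]₀/[SO₂Cl₂])/k
Step 2: t = ln(0.909/0.0552)/0.037
Step 3: t = ln(16.47)/0.037
Step 4: t = 2.801/0.037 = 75.71 min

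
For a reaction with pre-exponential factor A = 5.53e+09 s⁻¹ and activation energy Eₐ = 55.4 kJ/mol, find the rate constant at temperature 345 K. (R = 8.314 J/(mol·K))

2.26e+01 s⁻¹

Step 1: Use the Arrhenius equation: k = A × exp(-Eₐ/RT)
Step 2: Convert Eₐ to J/mol: 55.4 kJ/mol = 55400 J/mol
Step 3: Calculate the exponent: -Eₐ/(RT) = -55400/(8.314 × 345) = -19.31437
Step 4: k = 5.53e+09 × exp(-19.31437)
Step 5: k = 5.53e+09 × 4.09144e-09 = 2.2626e+01 s⁻¹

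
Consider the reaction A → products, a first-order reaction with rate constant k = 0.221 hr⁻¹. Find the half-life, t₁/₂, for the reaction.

3.136 hr

Step 1: For a first-order reaction, t₁/₂ = ln(2)/k
Step 2: t₁/₂ = ln(2)/0.221
Step 3: t₁/₂ = 0.6931/0.221 = 3.136 hr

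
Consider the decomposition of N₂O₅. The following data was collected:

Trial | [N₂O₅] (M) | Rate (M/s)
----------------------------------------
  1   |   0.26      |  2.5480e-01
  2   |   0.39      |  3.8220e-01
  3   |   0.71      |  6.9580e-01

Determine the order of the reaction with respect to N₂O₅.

first order (1)

Step 1: Compare trials to find order n where rate₂/rate₁ = ([N₂O₅]₂/[N₂O₅]₁)^n
Step 2: rate₂/rate₁ = 3.8220e-01/2.5480e-01 = 1.5
Step 3: [N₂O₅]₂/[N₂O₅]₁ = 0.39/0.26 = 1.5
Step 4: n = ln(1.5)/ln(1.5) = 1.00 ≈ 1
Step 5: The reaction is first order in N₂O₅.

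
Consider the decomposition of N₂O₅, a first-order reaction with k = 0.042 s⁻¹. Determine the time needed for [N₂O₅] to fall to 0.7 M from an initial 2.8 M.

33.01 s

Step 1: For first-order: t = ln([N₂O₅]₀/[N₂O₅])/k
Step 2: t = ln(2.8/0.7)/0.042
Step 3: t = ln(4)/0.042
Step 4: t = 1.386/0.042 = 33.01 s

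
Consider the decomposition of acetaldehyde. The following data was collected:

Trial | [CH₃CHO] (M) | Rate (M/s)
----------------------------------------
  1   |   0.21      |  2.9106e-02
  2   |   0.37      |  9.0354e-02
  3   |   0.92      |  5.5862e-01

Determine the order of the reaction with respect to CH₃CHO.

second order (2)

Step 1: Compare trials to find order n where rate₂/rate₁ = ([CH₃CHO]₂/[CH₃CHO]₁)^n
Step 2: rate₂/rate₁ = 9.0354e-02/2.9106e-02 = 3.104
Step 3: [CH₃CHO]₂/[CH₃CHO]₁ = 0.37/0.21 = 1.762
Step 4: n = ln(3.104)/ln(1.762) = 2.00 ≈ 2
Step 5: The reaction is second order in CH₃CHO.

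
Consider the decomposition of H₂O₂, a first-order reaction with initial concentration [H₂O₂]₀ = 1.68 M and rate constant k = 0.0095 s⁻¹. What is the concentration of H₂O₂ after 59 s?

0.9592 M

Step 1: For a first-order reaction: [H₂O₂] = [H₂O₂]₀ × e^(-kt)
Step 2: [H₂O₂] = 1.68 × e^(-0.0095 × 59)
Step 3: [H₂O₂] = 1.68 × e^(-0.5605)
Step 4: [H₂O₂] = 1.68 × 0.570924 = 0.9592 M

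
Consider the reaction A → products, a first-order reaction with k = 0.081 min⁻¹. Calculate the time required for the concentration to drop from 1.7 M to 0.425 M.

17.11 min

Step 1: For first-order: t = ln([A]₀/[A])/k
Step 2: t = ln(1.7/0.425)/0.081
Step 3: t = ln(4)/0.081
Step 4: t = 1.386/0.081 = 17.11 min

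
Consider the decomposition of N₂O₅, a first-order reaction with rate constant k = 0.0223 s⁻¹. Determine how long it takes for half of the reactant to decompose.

31.08 s

Step 1: For a first-order reaction, t₁/₂ = ln(2)/k
Step 2: t₁/₂ = ln(2)/0.0223
Step 3: t₁/₂ = 0.6931/0.0223 = 31.08 s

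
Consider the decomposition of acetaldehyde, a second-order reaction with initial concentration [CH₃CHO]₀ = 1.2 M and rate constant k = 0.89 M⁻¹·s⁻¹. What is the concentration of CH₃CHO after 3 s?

0.2854 M

Step 1: For a second-order reaction: 1/[CH₃CHO] = 1/[CH₃CHO]₀ + kt
Step 2: 1/[CH₃CHO] = 1/1.2 + 0.89 × 3
Step 3: 1/[CH₃CHO] = 0.8333 + 2.67 = 3.503
Step 4: [CH₃CHO] = 1/3.503 = 0.2854 M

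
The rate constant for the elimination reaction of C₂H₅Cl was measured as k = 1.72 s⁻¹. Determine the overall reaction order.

first order (1)

Step 1: The units of k for an nth-order reaction are (concentration)^(1-n)·(time)⁻¹.
Step 2: Here k has units s⁻¹, so the concentration exponent is 0.
Step 3: 1 - n = 0 ⇒ n = 1. The reaction is first order.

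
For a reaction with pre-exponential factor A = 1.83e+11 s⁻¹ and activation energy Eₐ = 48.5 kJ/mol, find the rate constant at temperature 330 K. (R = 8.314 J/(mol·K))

3.85e+03 s⁻¹

Step 1: Use the Arrhenius equation: k = A × exp(-Eₐ/RT)
Step 2: Convert Eₐ to J/mol: 48.5 kJ/mol = 48500 J/mol
Step 3: Calculate the exponent: -Eₐ/(RT) = -48500/(8.314 × 330) = -17.67738
Step 4: k = 1.83e+11 × exp(-17.67738)
Step 5: k = 1.83e+11 × 2.10287e-08 = 3.8483e+03 s⁻¹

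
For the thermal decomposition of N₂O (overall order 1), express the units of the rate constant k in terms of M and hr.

hr⁻¹

Step 1: For overall order n, rate = k × (concentration)^n.
Step 2: Rate has units M·hr⁻¹; concentration term has units M^1.
Step 3: k = rate / (concentration)^n, so units of k = M^(1-1)·hr⁻¹ = hr⁻¹.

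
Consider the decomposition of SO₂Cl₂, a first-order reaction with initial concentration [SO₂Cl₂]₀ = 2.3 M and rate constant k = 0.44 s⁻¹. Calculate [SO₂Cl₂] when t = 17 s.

0.001298 M

Step 1: For a first-order reaction: [SO₂Cl₂] = [SO₂Cl₂]₀ × e^(-kt)
Step 2: [SO₂Cl₂] = 2.3 × e^(-0.44 × 17)
Step 3: [SO₂Cl₂] = 2.3 × e^(-7.48)
Step 4: [SO₂Cl₂] = 2.3 × 0.000564257 = 0.001298 M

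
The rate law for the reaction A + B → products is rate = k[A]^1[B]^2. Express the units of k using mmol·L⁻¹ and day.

(mmol·L⁻¹)⁻²·day⁻¹

Step 1: Overall order = 1 + 2 = 3.
Step 2: rate has units mmol·L⁻¹·day⁻¹; [A]^1[B]^2 has units (mmol·L⁻¹)^3.
Step 3: k = rate/([A]^1[B]^2), so units of k = (mmol·L⁻¹)^(1-3)·day⁻¹ = (mmol·L⁻¹)⁻²·day⁻¹.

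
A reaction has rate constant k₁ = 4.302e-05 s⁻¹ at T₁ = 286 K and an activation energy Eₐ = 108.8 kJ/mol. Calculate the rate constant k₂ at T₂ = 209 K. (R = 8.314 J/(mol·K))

2.053e-12 s⁻¹

Step 1: Use the two-temperature Arrhenius form: ln(k₂/k₁) = -Eₐ/R × (1/T₂ - 1/T₁)
Step 2: Convert Eₐ to J/mol: 108.8 kJ/mol = 108800 J/mol
Step 3: 1/T₂ - 1/T₁ = 1/209 - 1/286 = 1.288185e-03 K⁻¹
Step 4: ln(k₂/k₁) = -108800/8.314 × 1.288185e-03 = -16.85765
Step 5: k₂ = k₁ × exp(-16.85765) = 4.302e-05 × 4.77327e-08 = 2.053e-12 s⁻¹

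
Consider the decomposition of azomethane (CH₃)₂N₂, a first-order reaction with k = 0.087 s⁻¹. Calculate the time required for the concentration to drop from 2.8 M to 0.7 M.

15.93 s

Step 1: For first-order: t = ln([azomethane]₀/[azomethane])/k
Step 2: t = ln(2.8/0.7)/0.087
Step 3: t = ln(4)/0.087
Step 4: t = 1.386/0.087 = 15.93 s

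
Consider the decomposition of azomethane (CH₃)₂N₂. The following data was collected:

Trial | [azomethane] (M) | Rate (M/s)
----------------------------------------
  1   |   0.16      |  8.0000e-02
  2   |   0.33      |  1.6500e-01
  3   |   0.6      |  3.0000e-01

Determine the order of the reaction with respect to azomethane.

first order (1)

Step 1: Compare trials to find order n where rate₂/rate₁ = ([azomethane]₂/[azomethane]₁)^n
Step 2: rate₂/rate₁ = 1.6500e-01/8.0000e-02 = 2.062
Step 3: [azomethane]₂/[azomethane]₁ = 0.33/0.16 = 2.062
Step 4: n = ln(2.062)/ln(2.062) = 1.00 ≈ 1
Step 5: The reaction is first order in azomethane.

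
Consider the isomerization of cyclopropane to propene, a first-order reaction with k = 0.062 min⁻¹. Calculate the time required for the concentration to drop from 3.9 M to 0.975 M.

22.36 min

Step 1: For first-order: t = ln([cyclopropane]₀/[cyclopropane])/k
Step 2: t = ln(3.9/0.975)/0.062
Step 3: t = ln(4)/0.062
Step 4: t = 1.386/0.062 = 22.36 min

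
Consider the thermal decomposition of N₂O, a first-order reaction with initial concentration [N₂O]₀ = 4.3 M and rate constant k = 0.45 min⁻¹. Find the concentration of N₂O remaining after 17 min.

0.002047 M

Step 1: For a first-order reaction: [N₂O] = [N₂O]₀ × e^(-kt)
Step 2: [N₂O] = 4.3 × e^(-0.45 × 17)
Step 3: [N₂O] = 4.3 × e^(-7.65)
Step 4: [N₂O] = 4.3 × 0.000476044 = 0.002047 M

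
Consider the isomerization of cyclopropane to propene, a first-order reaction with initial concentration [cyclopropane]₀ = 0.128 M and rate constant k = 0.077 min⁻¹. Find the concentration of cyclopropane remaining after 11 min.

0.05487 M

Step 1: For a first-order reaction: [cyclopropane] = [cyclopropane]₀ × e^(-kt)
Step 2: [cyclopropane] = 0.128 × e^(-0.077 × 11)
Step 3: [cyclopropane] = 0.128 × e^(-0.847)
Step 4: [cyclopropane] = 0.128 × 0.428699 = 0.05487 M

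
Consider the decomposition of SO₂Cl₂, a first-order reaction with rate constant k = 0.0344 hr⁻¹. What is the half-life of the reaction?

20.15 hr

Step 1: For a first-order reaction, t₁/₂ = ln(2)/k
Step 2: t₁/₂ = ln(2)/0.0344
Step 3: t₁/₂ = 0.6931/0.0344 = 20.15 hr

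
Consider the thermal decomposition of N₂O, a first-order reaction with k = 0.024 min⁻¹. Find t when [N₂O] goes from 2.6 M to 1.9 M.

13.07 min

Step 1: For first-order: t = ln([N₂O]₀/[N₂O])/k
Step 2: t = ln(2.6/1.9)/0.024
Step 3: t = ln(1.368)/0.024
Step 4: t = 0.3137/0.024 = 13.07 min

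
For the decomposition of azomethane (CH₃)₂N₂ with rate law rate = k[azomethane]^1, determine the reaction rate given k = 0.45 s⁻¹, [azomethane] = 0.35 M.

0.1575 M/s

Step 1: Identify the rate law: rate = k[azomethane]^1
Step 2: Substitute values: rate = 0.45 × (0.35)^1
Step 3: Calculate: rate = 0.45 × 0.35 = 0.1575 M/s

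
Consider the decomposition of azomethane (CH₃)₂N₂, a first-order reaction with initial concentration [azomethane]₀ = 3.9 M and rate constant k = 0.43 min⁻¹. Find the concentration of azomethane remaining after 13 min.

0.01457 M

Step 1: For a first-order reaction: [azomethane] = [azomethane]₀ × e^(-kt)
Step 2: [azomethane] = 3.9 × e^(-0.43 × 13)
Step 3: [azomethane] = 3.9 × e^(-5.59)
Step 4: [azomethane] = 3.9 × 0.00373503 = 0.01457 M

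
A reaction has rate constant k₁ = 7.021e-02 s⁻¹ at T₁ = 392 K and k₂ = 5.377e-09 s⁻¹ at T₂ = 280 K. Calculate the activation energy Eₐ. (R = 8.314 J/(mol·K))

133.5 kJ/mol

Step 1: Use the two-temperature Arrhenius form: ln(k₂/k₁) = -Eₐ/R × (1/T₂ - 1/T₁)
Step 2: ln(k₂/k₁) = ln(5.377e-09/7.021e-02) = ln(7.65845e-08) = -16.3849
Step 3: 1/T₂ - 1/T₁ = 1/280 - 1/392 = 1.020408e-03 K⁻¹
Step 4: Eₐ = -R × ln(k₂/k₁) / (1/T₂ - 1/T₁) = -8.314 × -16.3849 / 1.020408e-03
Step 5: Eₐ = 1.3350e+05 J/mol = 133.5 kJ/mol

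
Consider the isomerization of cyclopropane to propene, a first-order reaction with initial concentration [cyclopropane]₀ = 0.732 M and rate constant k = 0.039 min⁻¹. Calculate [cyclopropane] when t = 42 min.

0.1423 M

Step 1: For a first-order reaction: [cyclopropane] = [cyclopropane]₀ × e^(-kt)
Step 2: [cyclopropane] = 0.732 × e^(-0.039 × 42)
Step 3: [cyclopropane] = 0.732 × e^(-1.638)
Step 4: [cyclopropane] = 0.732 × 0.194368 = 0.1423 M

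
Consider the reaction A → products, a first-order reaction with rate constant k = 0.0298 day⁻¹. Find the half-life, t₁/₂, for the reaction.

23.26 day

Step 1: For a first-order reaction, t₁/₂ = ln(2)/k
Step 2: t₁/₂ = ln(2)/0.0298
Step 3: t₁/₂ = 0.6931/0.0298 = 23.26 day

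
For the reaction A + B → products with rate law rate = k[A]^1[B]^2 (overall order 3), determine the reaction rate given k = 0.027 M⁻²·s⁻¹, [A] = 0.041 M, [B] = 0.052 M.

2.993e-06 M/s

Step 1: The rate law is rate = k[A]^1[B]^2, overall order = 1+2 = 3
Step 2: Substitute values: rate = 0.027 × (0.041)^1 × (0.052)^2
Step 3: rate = 0.027 × 0.041 × 0.002704 = 2.99333e-06 M/s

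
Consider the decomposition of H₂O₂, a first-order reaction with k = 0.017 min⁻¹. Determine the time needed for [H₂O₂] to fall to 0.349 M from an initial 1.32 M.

78.25 min

Step 1: For first-order: t = ln([H₂O₂]₀/[H₂O₂])/k
Step 2: t = ln(1.32/0.349)/0.017
Step 3: t = ln(3.782)/0.017
Step 4: t = 1.33/0.017 = 78.25 min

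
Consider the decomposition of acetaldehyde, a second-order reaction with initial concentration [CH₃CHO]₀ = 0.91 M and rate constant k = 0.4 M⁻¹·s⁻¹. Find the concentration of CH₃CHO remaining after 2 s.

0.5266 M

Step 1: For a second-order reaction: 1/[CH₃CHO] = 1/[CH₃CHO]₀ + kt
Step 2: 1/[CH₃CHO] = 1/0.91 + 0.4 × 2
Step 3: 1/[CH₃CHO] = 1.099 + 0.8 = 1.899
Step 4: [CH₃CHO] = 1/1.899 = 0.5266 M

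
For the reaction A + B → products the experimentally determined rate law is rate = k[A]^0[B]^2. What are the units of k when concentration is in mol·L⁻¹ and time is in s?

(mol·L⁻¹)⁻¹·s⁻¹

Step 1: Overall order = 0 + 2 = 2.
Step 2: rate has units mol·L⁻¹·s⁻¹; [A]^0[B]^2 has units (mol·L⁻¹)^2.
Step 3: k = rate/([A]^0[B]^2), so units of k = (mol·L⁻¹)^(1-2)·s⁻¹ = (mol·L⁻¹)⁻¹·s⁻¹.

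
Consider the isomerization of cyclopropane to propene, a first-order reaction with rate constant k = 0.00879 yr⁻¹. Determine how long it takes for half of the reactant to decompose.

78.86 yr

Step 1: For a first-order reaction, t₁/₂ = ln(2)/k
Step 2: t₁/₂ = ln(2)/0.00879
Step 3: t₁/₂ = 0.6931/0.00879 = 78.86 yr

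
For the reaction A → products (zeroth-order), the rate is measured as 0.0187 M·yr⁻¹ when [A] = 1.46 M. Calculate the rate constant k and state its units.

0.0187 M·yr⁻¹

Step 1: For a zeroth-order reaction, rate = k (independent of concentration).
Step 2: k = rate = 0.0187 M·yr⁻¹.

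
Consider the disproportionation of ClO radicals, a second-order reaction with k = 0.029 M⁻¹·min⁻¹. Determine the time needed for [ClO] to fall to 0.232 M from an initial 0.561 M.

87.17 min

Step 1: For second-order: t = (1/[ClO] - 1/[ClO]₀)/k
Step 2: t = (1/0.232 - 1/0.561)/0.029
Step 3: t = (4.31 - 1.783)/0.029
Step 4: t = 2.528/0.029 = 87.17 min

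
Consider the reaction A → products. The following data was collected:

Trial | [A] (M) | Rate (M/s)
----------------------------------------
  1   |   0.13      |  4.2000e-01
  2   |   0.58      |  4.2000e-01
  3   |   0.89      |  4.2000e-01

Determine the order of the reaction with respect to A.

zeroth order (0)

Step 1: Compare trials - when concentration changes, rate stays constant.
Step 2: rate₂/rate₁ = 4.2000e-01/4.2000e-01 = 1
Step 3: [A]₂/[A]₁ = 0.58/0.13 = 4.462
Step 4: Since rate ratio ≈ (conc ratio)^0, the reaction is zeroth order.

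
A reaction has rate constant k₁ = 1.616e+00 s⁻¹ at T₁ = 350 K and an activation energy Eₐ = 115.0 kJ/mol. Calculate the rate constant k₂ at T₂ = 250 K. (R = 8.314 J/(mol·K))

2.203e-07 s⁻¹

Step 1: Use the two-temperature Arrhenius form: ln(k₂/k₁) = -Eₐ/R × (1/T₂ - 1/T₁)
Step 2: Convert Eₐ to J/mol: 115.0 kJ/mol = 115000 J/mol
Step 3: 1/T₂ - 1/T₁ = 1/250 - 1/350 = 1.142857e-03 K⁻¹
Step 4: ln(k₂/k₁) = -115000/8.314 × 1.142857e-03 = -15.80810
Step 5: k₂ = k₁ × exp(-15.80810) = 1.616e+00 × 1.36342e-07 = 2.203e-07 s⁻¹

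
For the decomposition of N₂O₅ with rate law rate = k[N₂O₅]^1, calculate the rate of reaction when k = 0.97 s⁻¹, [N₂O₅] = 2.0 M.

1.94 M/s

Step 1: Identify the rate law: rate = k[N₂O₅]^1
Step 2: Substitute values: rate = 0.97 × (2.0)^1
Step 3: Calculate: rate = 0.97 × 2 = 1.94 M/s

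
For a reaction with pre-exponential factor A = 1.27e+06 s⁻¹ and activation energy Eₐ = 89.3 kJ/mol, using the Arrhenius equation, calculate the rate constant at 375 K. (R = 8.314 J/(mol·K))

4.62e-07 s⁻¹

Step 1: Use the Arrhenius equation: k = A × exp(-Eₐ/RT)
Step 2: Convert Eₐ to J/mol: 89.3 kJ/mol = 89300 J/mol
Step 3: Calculate the exponent: -Eₐ/(RT) = -89300/(8.314 × 375) = -28.64245
Step 4: k = 1.27e+06 × exp(-28.64245)
Step 5: k = 1.27e+06 × 3.63699e-13 = 4.6190e-07 s⁻¹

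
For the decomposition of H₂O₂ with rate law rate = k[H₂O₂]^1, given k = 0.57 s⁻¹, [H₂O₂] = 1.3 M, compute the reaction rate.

0.741 M/s

Step 1: Identify the rate law: rate = k[H₂O₂]^1
Step 2: Substitute values: rate = 0.57 × (1.3)^1
Step 3: Calculate: rate = 0.57 × 1.3 = 0.741 M/s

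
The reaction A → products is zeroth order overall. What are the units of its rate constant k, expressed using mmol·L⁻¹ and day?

mmol·L⁻¹·day⁻¹

Step 1: For overall order n, rate = k × (concentration)^n.
Step 2: Rate has units mmol·L⁻¹·day⁻¹; concentration term has units (mmol·L⁻¹)^0.
Step 3: k = rate / (concentration)^n, so units of k = (mmol·L⁻¹)^(1-0)·day⁻¹ = mmol·L⁻¹·day⁻¹.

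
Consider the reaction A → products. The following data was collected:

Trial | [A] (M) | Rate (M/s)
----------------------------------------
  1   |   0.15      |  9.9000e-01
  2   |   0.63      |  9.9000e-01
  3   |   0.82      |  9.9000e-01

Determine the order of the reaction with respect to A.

zeroth order (0)

Step 1: Compare trials - when concentration changes, rate stays constant.
Step 2: rate₂/rate₁ = 9.9000e-01/9.9000e-01 = 1
Step 3: [A]₂/[A]₁ = 0.63/0.15 = 4.2
Step 4: Since rate ratio ≈ (conc ratio)^0, the reaction is zeroth order.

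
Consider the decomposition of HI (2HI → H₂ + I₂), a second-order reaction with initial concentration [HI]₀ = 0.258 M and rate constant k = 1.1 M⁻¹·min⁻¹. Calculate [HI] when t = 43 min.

0.01954 M

Step 1: For a second-order reaction: 1/[HI] = 1/[HI]₀ + kt
Step 2: 1/[HI] = 1/0.258 + 1.1 × 43
Step 3: 1/[HI] = 3.876 + 47.3 = 51.18
Step 4: [HI] = 1/51.18 = 0.01954 M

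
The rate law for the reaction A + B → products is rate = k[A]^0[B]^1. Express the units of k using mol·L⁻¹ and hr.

hr⁻¹

Step 1: Overall order = 0 + 1 = 1.
Step 2: rate has units mol·L⁻¹·hr⁻¹; [A]^0[B]^1 has units (mol·L⁻¹)^1.
Step 3: k = rate/([A]^0[B]^1), so units of k = (mol·L⁻¹)^(1-1)·hr⁻¹ = hr⁻¹.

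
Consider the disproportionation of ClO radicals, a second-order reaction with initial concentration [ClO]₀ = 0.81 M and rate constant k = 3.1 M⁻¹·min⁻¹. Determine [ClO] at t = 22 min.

0.0144 M

Step 1: For a second-order reaction: 1/[ClO] = 1/[ClO]₀ + kt
Step 2: 1/[ClO] = 1/0.81 + 3.1 × 22
Step 3: 1/[ClO] = 1.235 + 68.2 = 69.43
Step 4: [ClO] = 1/69.43 = 0.0144 M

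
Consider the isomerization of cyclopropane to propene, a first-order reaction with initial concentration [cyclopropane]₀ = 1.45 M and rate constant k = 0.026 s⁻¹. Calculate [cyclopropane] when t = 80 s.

0.1811 M

Step 1: For a first-order reaction: [cyclopropane] = [cyclopropane]₀ × e^(-kt)
Step 2: [cyclopropane] = 1.45 × e^(-0.026 × 80)
Step 3: [cyclopropane] = 1.45 × e^(-2.08)
Step 4: [cyclopropane] = 1.45 × 0.12493 = 0.1811 M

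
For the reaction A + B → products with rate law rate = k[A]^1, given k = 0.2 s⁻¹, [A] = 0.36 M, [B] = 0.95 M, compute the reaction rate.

0.072 M/s

Step 1: The rate law is rate = k[A]^1
Step 2: Note that the rate does not depend on [B] (zero order in B).
Step 3: rate = 0.2 × (0.36)^1 = 0.072 M/s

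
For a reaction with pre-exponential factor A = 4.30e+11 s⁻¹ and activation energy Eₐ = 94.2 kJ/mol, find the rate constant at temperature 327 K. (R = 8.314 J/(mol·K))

3.85e-04 s⁻¹

Step 1: Use the Arrhenius equation: k = A × exp(-Eₐ/RT)
Step 2: Convert Eₐ to J/mol: 94.2 kJ/mol = 94200 J/mol
Step 3: Calculate the exponent: -Eₐ/(RT) = -94200/(8.314 × 327) = -34.64919
Step 4: k = 4.30e+11 × exp(-34.64919)
Step 5: k = 4.30e+11 × 8.95464e-16 = 3.8505e-04 s⁻¹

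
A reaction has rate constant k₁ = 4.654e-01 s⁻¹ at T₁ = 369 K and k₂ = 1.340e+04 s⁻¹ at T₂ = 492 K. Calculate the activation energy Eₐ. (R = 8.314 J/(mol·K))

126.0 kJ/mol

Step 1: Use the two-temperature Arrhenius form: ln(k₂/k₁) = -Eₐ/R × (1/T₂ - 1/T₁)
Step 2: ln(k₂/k₁) = ln(1.340e+04/4.654e-01) = ln(28792.4) = 10.2679
Step 3: 1/T₂ - 1/T₁ = 1/492 - 1/369 = -6.775068e-04 K⁻¹
Step 4: Eₐ = -R × ln(k₂/k₁) / (1/T₂ - 1/T₁) = -8.314 × 10.2679 / -6.775068e-04
Step 5: Eₐ = 1.2600e+05 J/mol = 126.0 kJ/mol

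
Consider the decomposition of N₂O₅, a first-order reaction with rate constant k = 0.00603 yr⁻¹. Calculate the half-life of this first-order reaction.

114.9 yr

Step 1: For a first-order reaction, t₁/₂ = ln(2)/k
Step 2: t₁/₂ = ln(2)/0.00603
Step 3: t₁/₂ = 0.6931/0.00603 = 114.9 yr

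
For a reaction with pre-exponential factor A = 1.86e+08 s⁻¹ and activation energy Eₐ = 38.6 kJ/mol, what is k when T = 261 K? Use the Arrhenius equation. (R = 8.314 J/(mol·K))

3.50e+00 s⁻¹

Step 1: Use the Arrhenius equation: k = A × exp(-Eₐ/RT)
Step 2: Convert Eₐ to J/mol: 38.6 kJ/mol = 38600 J/mol
Step 3: Calculate the exponent: -Eₐ/(RT) = -38600/(8.314 × 261) = -17.78840
Step 4: k = 1.86e+08 × exp(-17.78840)
Step 5: k = 1.86e+08 × 1.88190e-08 = 3.5003e+00 s⁻¹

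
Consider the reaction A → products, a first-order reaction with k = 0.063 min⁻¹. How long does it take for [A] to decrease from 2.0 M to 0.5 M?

22 min

Step 1: For first-order: t = ln([A]₀/[A])/k
Step 2: t = ln(2.0/0.5)/0.063
Step 3: t = ln(4)/0.063
Step 4: t = 1.386/0.063 = 22 min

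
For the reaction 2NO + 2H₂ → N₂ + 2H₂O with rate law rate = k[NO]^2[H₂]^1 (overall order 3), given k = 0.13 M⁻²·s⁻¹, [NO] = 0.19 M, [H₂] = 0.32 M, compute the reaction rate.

0.001502 M/s

Step 1: The rate law is rate = k[NO]^2[H₂]^1, overall order = 2+1 = 3
Step 2: Substitute values: rate = 0.13 × (0.19)^2 × (0.32)^1
Step 3: rate = 0.13 × 0.0361 × 0.32 = 0.00150176 M/s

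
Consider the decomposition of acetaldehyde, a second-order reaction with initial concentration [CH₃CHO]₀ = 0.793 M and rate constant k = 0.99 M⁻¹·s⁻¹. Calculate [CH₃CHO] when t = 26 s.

0.03704 M

Step 1: For a second-order reaction: 1/[CH₃CHO] = 1/[CH₃CHO]₀ + kt
Step 2: 1/[CH₃CHO] = 1/0.793 + 0.99 × 26
Step 3: 1/[CH₃CHO] = 1.261 + 25.74 = 27
Step 4: [CH₃CHO] = 1/27 = 0.03704 M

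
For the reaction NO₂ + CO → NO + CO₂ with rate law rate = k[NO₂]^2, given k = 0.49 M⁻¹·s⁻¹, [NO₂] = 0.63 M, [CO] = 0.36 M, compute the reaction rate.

0.1945 M/s

Step 1: The rate law is rate = k[NO₂]^2
Step 2: Note that the rate does not depend on [CO] (zero order in CO).
Step 3: rate = 0.49 × (0.63)^2 = 0.194481 M/s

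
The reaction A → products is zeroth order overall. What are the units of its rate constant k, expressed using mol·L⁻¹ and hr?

mol·L⁻¹·hr⁻¹

Step 1: For overall order n, rate = k × (concentration)^n.
Step 2: Rate has units mol·L⁻¹·hr⁻¹; concentration term has units (mol·L⁻¹)^0.
Step 3: k = rate / (concentration)^n, so units of k = (mol·L⁻¹)^(1-0)·hr⁻¹ = mol·L⁻¹·hr⁻¹.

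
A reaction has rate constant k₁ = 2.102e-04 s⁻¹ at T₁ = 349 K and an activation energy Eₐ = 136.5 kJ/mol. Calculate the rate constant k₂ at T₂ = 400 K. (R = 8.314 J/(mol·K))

8.463e-02 s⁻¹

Step 1: Use the two-temperature Arrhenius form: ln(k₂/k₁) = -Eₐ/R × (1/T₂ - 1/T₁)
Step 2: Convert Eₐ to J/mol: 136.5 kJ/mol = 136500 J/mol
Step 3: 1/T₂ - 1/T₁ = 1/400 - 1/349 = -3.653295e-04 K⁻¹
Step 4: ln(k₂/k₁) = -136500/8.314 × -3.653295e-04 = 5.99801
Step 5: k₂ = k₁ × exp(5.99801) = 2.102e-04 × 4.02627e+02 = 8.463e-02 s⁻¹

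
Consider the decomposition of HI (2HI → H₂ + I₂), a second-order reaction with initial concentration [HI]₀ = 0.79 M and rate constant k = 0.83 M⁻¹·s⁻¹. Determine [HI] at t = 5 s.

0.1846 M

Step 1: For a second-order reaction: 1/[HI] = 1/[HI]₀ + kt
Step 2: 1/[HI] = 1/0.79 + 0.83 × 5
Step 3: 1/[HI] = 1.266 + 4.15 = 5.416
Step 4: [HI] = 1/5.416 = 0.1846 M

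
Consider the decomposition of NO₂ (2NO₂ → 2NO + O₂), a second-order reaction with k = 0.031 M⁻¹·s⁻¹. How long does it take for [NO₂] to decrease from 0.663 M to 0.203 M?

110.3 s

Step 1: For second-order: t = (1/[NO₂] - 1/[NO₂]₀)/k
Step 2: t = (1/0.203 - 1/0.663)/0.031
Step 3: t = (4.926 - 1.508)/0.031
Step 4: t = 3.418/0.031 = 110.3 s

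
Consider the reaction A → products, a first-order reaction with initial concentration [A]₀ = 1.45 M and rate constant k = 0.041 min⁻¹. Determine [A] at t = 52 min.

0.172 M

Step 1: For a first-order reaction: [A] = [A]₀ × e^(-kt)
Step 2: [A] = 1.45 × e^(-0.041 × 52)
Step 3: [A] = 1.45 × e^(-2.132)
Step 4: [A] = 1.45 × 0.1186 = 0.172 M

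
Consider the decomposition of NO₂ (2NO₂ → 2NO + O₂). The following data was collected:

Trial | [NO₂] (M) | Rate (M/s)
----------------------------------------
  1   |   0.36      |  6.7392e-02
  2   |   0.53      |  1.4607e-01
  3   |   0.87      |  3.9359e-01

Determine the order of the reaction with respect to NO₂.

second order (2)

Step 1: Compare trials to find order n where rate₂/rate₁ = ([NO₂]₂/[NO₂]₁)^n
Step 2: rate₂/rate₁ = 1.4607e-01/6.7392e-02 = 2.167
Step 3: [NO₂]₂/[NO₂]₁ = 0.53/0.36 = 1.472
Step 4: n = ln(2.167)/ln(1.472) = 2.00 ≈ 2
Step 5: The reaction is second order in NO₂.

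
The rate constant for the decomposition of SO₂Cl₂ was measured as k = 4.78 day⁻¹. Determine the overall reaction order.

first order (1)

Step 1: The units of k for an nth-order reaction are (concentration)^(1-n)·(time)⁻¹.
Step 2: Here k has units day⁻¹, so the concentration exponent is 0.
Step 3: 1 - n = 0 ⇒ n = 1. The reaction is first order.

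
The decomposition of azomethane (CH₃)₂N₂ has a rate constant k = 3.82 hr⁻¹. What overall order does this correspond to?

first order (1)

Step 1: The units of k for an nth-order reaction are (concentration)^(1-n)·(time)⁻¹.
Step 2: Here k has units hr⁻¹, so the concentration exponent is 0.
Step 3: 1 - n = 0 ⇒ n = 1. The reaction is first order.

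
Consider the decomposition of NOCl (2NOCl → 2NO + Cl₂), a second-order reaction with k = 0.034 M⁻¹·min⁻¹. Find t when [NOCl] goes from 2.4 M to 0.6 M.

36.76 min

Step 1: For second-order: t = (1/[NOCl] - 1/[NOCl]₀)/k
Step 2: t = (1/0.6 - 1/2.4)/0.034
Step 3: t = (1.667 - 0.4167)/0.034
Step 4: t = 1.25/0.034 = 36.76 min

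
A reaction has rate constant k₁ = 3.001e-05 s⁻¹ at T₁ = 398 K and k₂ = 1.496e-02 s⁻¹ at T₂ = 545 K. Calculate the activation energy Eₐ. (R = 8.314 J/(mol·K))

76.2 kJ/mol

Step 1: Use the two-temperature Arrhenius form: ln(k₂/k₁) = -Eₐ/R × (1/T₂ - 1/T₁)
Step 2: ln(k₂/k₁) = ln(1.496e-02/3.001e-05) = ln(498.5) = 6.2116
Step 3: 1/T₂ - 1/T₁ = 1/545 - 1/398 = -6.777004e-04 K⁻¹
Step 4: Eₐ = -R × ln(k₂/k₁) / (1/T₂ - 1/T₁) = -8.314 × 6.2116 / -6.777004e-04
Step 5: Eₐ = 7.6204e+04 J/mol = 76.2 kJ/mol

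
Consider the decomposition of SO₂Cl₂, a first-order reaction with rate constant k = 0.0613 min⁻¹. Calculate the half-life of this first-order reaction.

11.31 min

Step 1: For a first-order reaction, t₁/₂ = ln(2)/k
Step 2: t₁/₂ = ln(2)/0.0613
Step 3: t₁/₂ = 0.6931/0.0613 = 11.31 min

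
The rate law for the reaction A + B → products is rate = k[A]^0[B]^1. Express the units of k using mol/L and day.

day⁻¹

Step 1: Overall order = 0 + 1 = 1.
Step 2: rate has units mol/L·day⁻¹; [A]^0[B]^1 has units (mol/L)^1.
Step 3: k = rate/([A]^0[B]^1), so units of k = (mol/L)^(1-1)·day⁻¹ = day⁻¹.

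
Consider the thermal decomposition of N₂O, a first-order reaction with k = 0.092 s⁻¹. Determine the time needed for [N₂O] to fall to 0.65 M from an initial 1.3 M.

7.534 s

Step 1: For first-order: t = ln([N₂O]₀/[N₂O])/k
Step 2: t = ln(1.3/0.65)/0.092
Step 3: t = ln(2)/0.092
Step 4: t = 0.6931/0.092 = 7.534 s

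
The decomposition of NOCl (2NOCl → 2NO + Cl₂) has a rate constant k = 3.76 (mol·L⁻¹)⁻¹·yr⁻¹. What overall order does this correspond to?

second order (2)

Step 1: The units of k for an nth-order reaction are (concentration)^(1-n)·(time)⁻¹.
Step 2: Here k has units (mol·L⁻¹)⁻¹·yr⁻¹, so the concentration exponent is -1.
Step 3: 1 - n = -1 ⇒ n = 2. The reaction is second order.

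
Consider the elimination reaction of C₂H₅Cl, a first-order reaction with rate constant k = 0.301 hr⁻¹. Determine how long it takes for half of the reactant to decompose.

2.303 hr

Step 1: For a first-order reaction, t₁/₂ = ln(2)/k
Step 2: t₁/₂ = ln(2)/0.301
Step 3: t₁/₂ = 0.6931/0.301 = 2.303 hr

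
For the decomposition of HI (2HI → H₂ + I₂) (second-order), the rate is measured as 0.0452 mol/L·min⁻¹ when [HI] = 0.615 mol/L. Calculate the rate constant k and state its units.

0.1195 (mol/L)⁻¹·min⁻¹

Step 1: rate = k[HI]^2, so k = rate / [HI]^2.
Step 2: k = 0.0452 / (0.615)^2 = 0.0452 / 0.3782.
Step 3: k = 0.1195 (mol/L)⁻¹·min⁻¹.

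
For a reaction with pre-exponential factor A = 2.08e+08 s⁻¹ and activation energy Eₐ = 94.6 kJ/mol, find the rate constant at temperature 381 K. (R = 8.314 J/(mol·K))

2.23e-05 s⁻¹

Step 1: Use the Arrhenius equation: k = A × exp(-Eₐ/RT)
Step 2: Convert Eₐ to J/mol: 94.6 kJ/mol = 94600 J/mol
Step 3: Calculate the exponent: -Eₐ/(RT) = -94600/(8.314 × 381) = -29.86456
Step 4: k = 2.08e+08 × exp(-29.86456)
Step 5: k = 2.08e+08 × 1.07149e-13 = 2.2287e-05 s⁻¹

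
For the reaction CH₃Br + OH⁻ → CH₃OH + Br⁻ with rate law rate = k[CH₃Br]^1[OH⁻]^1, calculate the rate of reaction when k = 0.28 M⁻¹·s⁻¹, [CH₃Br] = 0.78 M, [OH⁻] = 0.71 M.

0.1551 M/s

Step 1: The rate law is rate = k[CH₃Br]^1[OH⁻]^1
Step 2: Substitute: rate = 0.28 × (0.78)^1 × (0.71)^1
Step 3: rate = 0.28 × 0.78 × 0.71 = 0.155064 M/s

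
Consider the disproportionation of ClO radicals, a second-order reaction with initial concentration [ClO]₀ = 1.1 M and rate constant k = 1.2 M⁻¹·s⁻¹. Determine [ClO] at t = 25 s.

0.03235 M

Step 1: For a second-order reaction: 1/[ClO] = 1/[ClO]₀ + kt
Step 2: 1/[ClO] = 1/1.1 + 1.2 × 25
Step 3: 1/[ClO] = 0.9091 + 30 = 30.91
Step 4: [ClO] = 1/30.91 = 0.03235 M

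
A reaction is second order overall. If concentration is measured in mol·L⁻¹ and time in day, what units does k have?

(mol·L⁻¹)⁻¹·day⁻¹

Step 1: For overall order n, rate = k × (concentration)^n.
Step 2: Rate has units mol·L⁻¹·day⁻¹; concentration term has units (mol·L⁻¹)^2.
Step 3: k = rate / (concentration)^n, so units of k = (mol·L⁻¹)^(1-2)·day⁻¹ = (mol·L⁻¹)⁻¹·day⁻¹.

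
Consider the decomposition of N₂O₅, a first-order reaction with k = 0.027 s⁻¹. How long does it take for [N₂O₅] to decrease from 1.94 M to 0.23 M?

78.98 s

Step 1: For first-order: t = ln([N₂O₅]₀/[N₂O₅])/k
Step 2: t = ln(1.94/0.23)/0.027
Step 3: t = ln(8.435)/0.027
Step 4: t = 2.132/0.027 = 78.98 s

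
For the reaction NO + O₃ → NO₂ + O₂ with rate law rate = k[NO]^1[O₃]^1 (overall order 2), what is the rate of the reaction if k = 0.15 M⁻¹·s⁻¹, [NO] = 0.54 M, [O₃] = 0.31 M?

0.02511 M/s

Step 1: The rate law is rate = k[NO]^1[O₃]^1, overall order = 1+1 = 2
Step 2: Substitute values: rate = 0.15 × (0.54)^1 × (0.31)^1
Step 3: rate = 0.15 × 0.54 × 0.31 = 0.02511 M/s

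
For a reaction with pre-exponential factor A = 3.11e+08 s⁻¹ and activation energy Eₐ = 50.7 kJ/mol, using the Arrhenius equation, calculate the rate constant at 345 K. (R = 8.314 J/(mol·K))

6.55e+00 s⁻¹

Step 1: Use the Arrhenius equation: k = A × exp(-Eₐ/RT)
Step 2: Convert Eₐ to J/mol: 50.7 kJ/mol = 50700 J/mol
Step 3: Calculate the exponent: -Eₐ/(RT) = -50700/(8.314 × 345) = -17.67579
Step 4: k = 3.11e+08 × exp(-17.67579)
Step 5: k = 3.11e+08 × 2.10621e-08 = 6.5503e+00 s⁻¹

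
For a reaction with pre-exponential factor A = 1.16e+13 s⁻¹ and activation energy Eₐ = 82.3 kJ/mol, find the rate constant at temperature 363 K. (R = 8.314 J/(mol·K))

1.66e+01 s⁻¹

Step 1: Use the Arrhenius equation: k = A × exp(-Eₐ/RT)
Step 2: Convert Eₐ to J/mol: 82.3 kJ/mol = 82300 J/mol
Step 3: Calculate the exponent: -Eₐ/(RT) = -82300/(8.314 × 363) = -27.26988
Step 4: k = 1.16e+13 × exp(-27.26988)
Step 5: k = 1.16e+13 × 1.43497e-12 = 1.6646e+01 s⁻¹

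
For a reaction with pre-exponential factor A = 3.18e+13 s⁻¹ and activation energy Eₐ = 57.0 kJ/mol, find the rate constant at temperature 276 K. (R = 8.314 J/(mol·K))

5.18e+02 s⁻¹

Step 1: Use the Arrhenius equation: k = A × exp(-Eₐ/RT)
Step 2: Convert Eₐ to J/mol: 57.0 kJ/mol = 57000 J/mol
Step 3: Calculate the exponent: -Eₐ/(RT) = -57000/(8.314 × 276) = -24.84024
Step 4: k = 3.18e+13 × exp(-24.84024)
Step 5: k = 3.18e+13 × 1.62937e-11 = 5.1814e+02 s⁻¹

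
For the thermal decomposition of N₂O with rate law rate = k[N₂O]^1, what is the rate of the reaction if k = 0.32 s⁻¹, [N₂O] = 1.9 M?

0.608 M/s

Step 1: Identify the rate law: rate = k[N₂O]^1
Step 2: Substitute values: rate = 0.32 × (1.9)^1
Step 3: Calculate: rate = 0.32 × 1.9 = 0.608 M/s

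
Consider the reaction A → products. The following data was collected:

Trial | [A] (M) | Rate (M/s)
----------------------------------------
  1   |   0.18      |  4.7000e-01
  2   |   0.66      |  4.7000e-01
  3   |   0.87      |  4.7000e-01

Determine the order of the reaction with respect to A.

zeroth order (0)

Step 1: Compare trials - when concentration changes, rate stays constant.
Step 2: rate₂/rate₁ = 4.7000e-01/4.7000e-01 = 1
Step 3: [A]₂/[A]₁ = 0.66/0.18 = 3.667
Step 4: Since rate ratio ≈ (conc ratio)^0, the reaction is zeroth order.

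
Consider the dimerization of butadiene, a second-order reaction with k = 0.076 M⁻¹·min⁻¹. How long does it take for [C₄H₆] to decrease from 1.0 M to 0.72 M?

5.117 min

Step 1: For second-order: t = (1/[C₄H₆] - 1/[C₄H₆]₀)/k
Step 2: t = (1/0.72 - 1/1.0)/0.076
Step 3: t = (1.389 - 1)/0.076
Step 4: t = 0.3889/0.076 = 5.117 min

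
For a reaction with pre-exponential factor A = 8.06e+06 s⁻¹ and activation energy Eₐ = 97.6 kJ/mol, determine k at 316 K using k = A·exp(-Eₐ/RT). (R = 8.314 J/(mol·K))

5.92e-10 s⁻¹

Step 1: Use the Arrhenius equation: k = A × exp(-Eₐ/RT)
Step 2: Convert Eₐ to J/mol: 97.6 kJ/mol = 97600 J/mol
Step 3: Calculate the exponent: -Eₐ/(RT) = -97600/(8.314 × 316) = -37.14948
Step 4: k = 8.06e+06 × exp(-37.14948)
Step 5: k = 8.06e+06 × 7.34828e-17 = 5.9227e-10 s⁻¹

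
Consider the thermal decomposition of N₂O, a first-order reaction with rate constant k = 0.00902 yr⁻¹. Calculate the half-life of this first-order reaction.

76.85 yr

Step 1: For a first-order reaction, t₁/₂ = ln(2)/k
Step 2: t₁/₂ = ln(2)/0.00902
Step 3: t₁/₂ = 0.6931/0.00902 = 76.85 yr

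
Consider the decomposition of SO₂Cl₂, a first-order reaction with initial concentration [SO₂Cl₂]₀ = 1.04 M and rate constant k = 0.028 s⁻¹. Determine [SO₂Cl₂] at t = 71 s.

0.1424 M

Step 1: For a first-order reaction: [SO₂Cl₂] = [SO₂Cl₂]₀ × e^(-kt)
Step 2: [SO₂Cl₂] = 1.04 × e^(-0.028 × 71)
Step 3: [SO₂Cl₂] = 1.04 × e^(-1.988)
Step 4: [SO₂Cl₂] = 1.04 × 0.136969 = 0.1424 M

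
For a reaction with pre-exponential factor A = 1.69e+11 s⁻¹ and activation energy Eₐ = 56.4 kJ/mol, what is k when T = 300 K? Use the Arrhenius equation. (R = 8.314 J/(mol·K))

2.56e+01 s⁻¹

Step 1: Use the Arrhenius equation: k = A × exp(-Eₐ/RT)
Step 2: Convert Eₐ to J/mol: 56.4 kJ/mol = 56400 J/mol
Step 3: Calculate the exponent: -Eₐ/(RT) = -56400/(8.314 × 300) = -22.61246
Step 4: k = 1.69e+11 × exp(-22.61246)
Step 5: k = 1.69e+11 × 1.51194e-10 = 2.5552e+01 s⁻¹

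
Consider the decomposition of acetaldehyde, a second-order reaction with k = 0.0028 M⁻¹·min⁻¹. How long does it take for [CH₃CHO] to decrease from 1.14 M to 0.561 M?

323.3 min

Step 1: For second-order: t = (1/[CH₃CHO] - 1/[CH₃CHO]₀)/k
Step 2: t = (1/0.561 - 1/1.14)/0.0028
Step 3: t = (1.783 - 0.8772)/0.0028
Step 4: t = 0.9053/0.0028 = 323.3 min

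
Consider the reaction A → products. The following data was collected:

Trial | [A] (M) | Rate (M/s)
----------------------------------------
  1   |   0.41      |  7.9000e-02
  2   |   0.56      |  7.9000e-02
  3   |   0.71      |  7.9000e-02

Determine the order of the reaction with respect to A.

zeroth order (0)

Step 1: Compare trials - when concentration changes, rate stays constant.
Step 2: rate₂/rate₁ = 7.9000e-02/7.9000e-02 = 1
Step 3: [A]₂/[A]₁ = 0.56/0.41 = 1.366
Step 4: Since rate ratio ≈ (conc ratio)^0, the reaction is zeroth order.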